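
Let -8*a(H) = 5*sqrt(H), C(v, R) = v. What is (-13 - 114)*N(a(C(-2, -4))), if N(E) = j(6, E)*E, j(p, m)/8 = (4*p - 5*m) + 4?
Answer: -15875/4 + 17780*I*sqrt(2) ≈ -3968.8 + 25145.0*I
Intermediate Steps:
a(H) = -5*sqrt(H)/8
j(p, m) = 32 - 40*m + 32*p (j(p, m) = 8*((4*p - 5*m) + 4) = 8*((-5*m + 4*p) + 4) = 8*(4 - 5*m + 4*p) = 32 - 40*m + 32*p)
N(E) = E*(224 - 40*E) (N(E) = (32 - 40*E + 32*6)*E = (32 - 40*E + 192)*E = (224 - 40*E)*E = E*(224 - 40*E))
(-13 - 114)*N(a(C(-2, -4))) = (-13 - 114)*(8*(-5*I*sqrt(2)/8)*(28 - (-25)*sqrt(-2)/8)) = -1016*(-5*I*sqrt(2)/8)*(28 - (-25)*I*sqrt(2)/8) = -1016*(-5*I*sqrt(2)/8)*(28 + 25*I*sqrt(2)/8) = -(-635)*I*sqrt(2)*(28 + 25*I*sqrt(2)/8) = 635*I*sqrt(2)*(28 + 25*I*sqrt(2)/8)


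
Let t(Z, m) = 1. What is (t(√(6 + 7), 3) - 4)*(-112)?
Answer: 336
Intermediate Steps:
(t(√(6 + 7), 3) - 4)*(-112) = (1 - 4)*(-112) = -3*(-112) = 336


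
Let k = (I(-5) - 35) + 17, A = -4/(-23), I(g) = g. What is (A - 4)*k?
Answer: 88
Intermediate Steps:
A = 4/23 (A = -4*(-1/23) = 4/23 ≈ 0.17391)
k = -23 (k = (-5 - 35) + 17 = -40 + 17 = -23)
(A - 4)*k = (4/23 - 4)*(-23) = -88/23*(-23) = 88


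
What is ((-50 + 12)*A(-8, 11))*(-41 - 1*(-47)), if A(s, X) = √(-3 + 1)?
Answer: -228*I*√2 ≈ -322.44*I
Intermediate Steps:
A(s, X) = I*√2 (A(s, X) = √(-2) = I*√2)
((-50 + 12)*A(-8, 11))*(-41 - 1*(-47)) = ((-50 + 12)*(I*√2))*(-41 - 1*(-47)) = (-38*I*√2)*(-41 + 47) = -38*I*√2*6 = -228*I*√2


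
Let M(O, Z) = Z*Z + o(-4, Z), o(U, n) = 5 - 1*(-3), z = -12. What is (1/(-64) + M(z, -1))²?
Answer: 330625/4096 ≈ 80.719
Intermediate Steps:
o(U, n) = 8 (o(U, n) = 5 + 3 = 8)
M(O, Z) = 8 + Z² (M(O, Z) = Z*Z + 8 = Z² + 8 = 8 + Z²)
(1/(-64) + M(z, -1))² = (1/(-64) + (8 + (-1)²))² = (-1/64 + (8 + 1))² = (-1/64 + 9)² = (575/64)² = 330625/4096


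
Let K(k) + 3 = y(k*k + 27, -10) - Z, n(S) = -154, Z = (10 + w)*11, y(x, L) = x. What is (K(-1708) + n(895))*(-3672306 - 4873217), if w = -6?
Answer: -24928059688070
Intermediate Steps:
Z = 44 (Z = (10 - 6)*11 = 4*11 = 44)
K(k) = -20 + k² (K(k) = -3 + ((k*k + 27) - 1*44) = -3 + ((k² + 27) - 44) = -3 + ((27 + k²) - 44) = -3 + (-17 + k²) = -20 + k²)
(K(-1708) + n(895))*(-3672306 - 4873217) = ((-20 + (-1708)²) - 154)*(-3672306 - 4873217) = ((-20 + 2917264) - 154)*(-8545523) = (2917244 - 154)*(-8545523) = 2917090*(-8545523) = -24928059688070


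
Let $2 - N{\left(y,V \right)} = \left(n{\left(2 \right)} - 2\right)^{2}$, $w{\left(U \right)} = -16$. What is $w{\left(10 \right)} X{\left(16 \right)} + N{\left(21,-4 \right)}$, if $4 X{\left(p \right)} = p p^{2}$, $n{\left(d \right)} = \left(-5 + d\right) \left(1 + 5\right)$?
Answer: $-16782$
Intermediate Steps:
$n{\left(d \right)} = -30 + 6 d$ ($n{\left(d \right)} = \left(-5 + d\right) 6 = -30 + 6 d$)
$X{\left(p \right)} = \frac{p^{3}}{4}$ ($X{\left(p \right)} = \frac{p p^{2}}{4} = \frac{p^{3}}{4}$)
$N{\left(y,V \right)} = -398$ ($N{\left(y,V \right)} = 2 - \left(\left(-30 + 6 \cdot 2\right) - 2\right)^{2} = 2 - \left(\left(-30 + 12\right) - 2\right)^{2} = 2 - \left(-18 - 2\right)^{2} = 2 - \left(-20\right)^{2} = 2 - 400 = -398$)
$w{\left(10 \right)} X{\left(16 \right)} + N{\left(21,-4 \right)} = - 16 \frac{16^{3}}{4} - 398 = - 16 \cdot \frac{1}{4} \cdot 4096 - 398 = \left(-16\right) 1024 - 398 = -16384 - 398 = -16782$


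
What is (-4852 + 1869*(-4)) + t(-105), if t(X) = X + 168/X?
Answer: -62173/5 ≈ -12435.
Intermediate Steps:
(-4852 + 1869*(-4)) + t(-105) = (-4852 + 1869*(-4)) + (-105 + 168/(-105)) = (-4852 - 7476) + (-105 + 168*(-1/105)) = -12328 + (-105 - 8/5) = -12328 - 533/5 = -62173/5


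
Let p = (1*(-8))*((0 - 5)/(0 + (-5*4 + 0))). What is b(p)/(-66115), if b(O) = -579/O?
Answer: -579/132230 ≈ -0.0043787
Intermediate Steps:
p = -2 (p = -(-40)/(0 + (-20 + 0)) = -(-40)/(0 - 20) = -(-40)/(-20) = -(-40)*(-1)/20 = -8*1/4 = -2)
b(p)/(-66115) = -579/(-2)/(-66115) = -579*(-1/2)*(-1/66115) = (579/2)*(-1/66115) = -579/132230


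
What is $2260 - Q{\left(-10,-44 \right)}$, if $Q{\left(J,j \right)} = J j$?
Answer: $1820$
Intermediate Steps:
$2260 - Q{\left(-10,-44 \right)} = 2260 - \left(-10\right) \left(-44\right) = 2260 - 440 = 1820$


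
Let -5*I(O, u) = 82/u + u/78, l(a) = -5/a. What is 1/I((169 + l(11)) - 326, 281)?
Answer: -109590/85357 ≈ -1.2839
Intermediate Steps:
I(O, u) = -82/(5*u) - u/390 (I(O, u) = -(82/u + u/78)/5 = -82/(5*u) - u/390)
1/I((169 + l(11)) - 326, 281) = 1/((1/390)*(-6396 - 1*281²)/281) = 1/((1/390)*(1/281)*(-6396 - 1*78961)) = 1/((1/390)*(1/281)*(-6396 - 78961)) = 1/((1/390)*(1/281)*(-85357)) = 1/(-85357/109590) = -109590/85357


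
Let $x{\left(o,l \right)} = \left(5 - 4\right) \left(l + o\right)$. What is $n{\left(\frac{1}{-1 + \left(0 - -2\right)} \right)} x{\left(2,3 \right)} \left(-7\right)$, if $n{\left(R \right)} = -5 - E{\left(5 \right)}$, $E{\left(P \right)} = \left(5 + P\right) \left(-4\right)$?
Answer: $-1225$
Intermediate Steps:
$E{\left(P \right)} = -20 - 4 P$
$x{\left(o,l \right)} = l + o$ ($x{\left(o,l \right)} = 1 \left(l + o\right) = l + o$)
$n{\left(R \right)} = 35$ ($n{\left(R \right)} = -5 - \left(-20 - 20\right) = -5 - -40 = -5 + 40 = 35$)
$n{\left(\frac{1}{-1 + \left(0 - -2\right)} \right)} x{\left(2,3 \right)} \left(-7\right) = 35 \left(3 + 2\right) \left(-7\right) = 35 \cdot 5 \left(-7\right) = 175 \left(-7\right) = -1225$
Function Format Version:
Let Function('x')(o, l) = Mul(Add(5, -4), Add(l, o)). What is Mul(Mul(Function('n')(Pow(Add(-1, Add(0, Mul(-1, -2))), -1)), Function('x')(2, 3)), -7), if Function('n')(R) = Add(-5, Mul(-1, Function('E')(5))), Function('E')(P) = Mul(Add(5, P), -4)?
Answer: -1225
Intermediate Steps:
Function('E')(P) = Add(-20, Mul(-4, P))
Function('x')(o, l) = Add(l, o) (Function('x')(o, l) = Mul(1, Add(l, o)) = Add(l, o))
Function('n')(R) = 35 (Function('n')(R) = Add(-5, Mul(-1, Add(-20, Mul(-4, 5)))) = Add(-5, Mul(-1, Add(-20, -20))) = Add(-5, Mul(-1, -40)) = Add(-5, 40) = 35)
Mul(Mul(Function('n')(Pow(Add(-1, Add(0, Mul(-1, -2))), -1)), Function('x')(2, 3)), -7) = Mul(Mul(35, Add(3, 2)), -7) = Mul(Mul(35, 5), -7) = Mul(175, -7) = -1225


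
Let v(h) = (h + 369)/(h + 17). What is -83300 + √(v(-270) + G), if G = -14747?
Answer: -83300 + I*√7801370/23 ≈ -83300.0 + 121.44*I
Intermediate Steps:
v(h) = (369 + h)/(17 + h)
-83300 + √(v(-270) + G) = -83300 + √((369 - 270)/(17 - 270) - 14747) = -83300 + √(99/(-253) - 14747) = -83300 + √(-1/253*99 - 14747) = -83300 + √(-9/23 - 14747) = -83300 + √(-339190/23) = -83300 + I*√7801370/23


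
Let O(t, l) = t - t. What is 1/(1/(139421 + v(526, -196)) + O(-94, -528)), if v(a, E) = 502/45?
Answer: 6274447/45 ≈ 1.3943e+5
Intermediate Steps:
O(t, l) = 0
v(a, E) = 502/45 (v(a, E) = 502*(1/45) = 502/45)
1/(1/(139421 + v(526, -196)) + O(-94, -528)) = 1/(1/(139421 + 502/45) + 0) = 1/(1/(6274447/45) + 0) = 1/(45/6274447 + 0) = 1/(45/6274447) = 6274447/45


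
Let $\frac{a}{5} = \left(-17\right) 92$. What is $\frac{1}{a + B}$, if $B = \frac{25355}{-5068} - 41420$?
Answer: $- \frac{5068}{249573675} \approx -2.0307 \cdot 10^{-5}$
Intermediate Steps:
$a = -7820$ ($a = 5 \left(\left(-17\right) 92\right) = 5 \left(-1564\right) = -7820$)
$B = - \frac{209941915}{5068}$ ($B = 25355 \left(- \frac{1}{5068}\right) - 41420 = - \frac{25355}{5068} - 41420 = - \frac{209941915}{5068} \approx -41425.0$)
$\frac{1}{a + B} = \frac{1}{-7820 - \frac{209941915}{5068}} = \frac{1}{- \frac{249573675}{5068}} = - \frac{5068}{249573675}$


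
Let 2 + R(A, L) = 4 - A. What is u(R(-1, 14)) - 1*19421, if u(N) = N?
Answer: -19418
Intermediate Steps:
R(A, L) = 2 - A (R(A, L) = -2 + (4 - A) = 2 - A)
u(R(-1, 14)) - 1*19421 = (2 - 1*(-1)) - 1*19421 = (2 + 1) - 19421 = 3 - 19421 = -19418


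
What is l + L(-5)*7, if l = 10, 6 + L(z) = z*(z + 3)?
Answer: 38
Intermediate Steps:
L(z) = -6 + z*(3 + z) (L(z) = -6 + z*(z + 3) = -6 + z*(3 + z))
l + L(-5)*7 = 10 + (-6 + (-5)**2 + 3*(-5))*7 = 10 + (-6 + 25 - 15)*7 = 10 + 4*7 = 10 + 28 = 38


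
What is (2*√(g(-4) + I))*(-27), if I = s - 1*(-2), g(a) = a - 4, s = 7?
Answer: -54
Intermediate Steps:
g(a) = -4 + a
I = 9 (I = 7 - 1*(-2) = 7 + 2 = 9)
(2*√(g(-4) + I))*(-27) = (2*√((-4 - 4) + 9))*(-27) = (2*√(-8 + 9))*(-27) = (2*√1)*(-27) = (2*1)*(-27) = 2*(-27) = -54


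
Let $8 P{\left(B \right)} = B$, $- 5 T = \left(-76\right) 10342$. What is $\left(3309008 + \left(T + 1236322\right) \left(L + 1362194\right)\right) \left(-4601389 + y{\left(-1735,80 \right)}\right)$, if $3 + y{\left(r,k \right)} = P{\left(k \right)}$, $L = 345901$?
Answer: $-10952524799689244772$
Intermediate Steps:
$T = \frac{785992}{5}$ ($T = - \frac{\left(-76\right) 10342}{5} = \left(- \frac{1}{5}\right) \left(-785992\right) = \frac{785992}{5} \approx 1.572 \cdot 10^{5}$)
$P{\left(B \right)} = \frac{B}{8}$
$y{\left(r,k \right)} = -3 + \frac{k}{8}$
$\left(3309008 + \left(T + 1236322\right) \left(L + 1362194\right)\right) \left(-4601389 + y{\left(-1735,80 \right)}\right) = \left(3309008 + \left(\frac{785992}{5} + 1236322\right) \left(345901 + 1362194\right)\right) \left(-4601389 + \left(-3 + \frac{1}{8} \cdot 80\right)\right) = \left(3309008 + \frac{6967602}{5} \cdot 1708095\right) \left(-4601389 + \left(-3 + 10\right)\right) = \left(3309008 + 2380265227638\right) \left(-4601389 + 7\right) = 2380268536646 \left(-4601382\right) = -10952524799689244772$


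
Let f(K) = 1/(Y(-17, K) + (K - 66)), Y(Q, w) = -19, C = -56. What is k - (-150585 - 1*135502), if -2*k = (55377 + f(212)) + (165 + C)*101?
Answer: 64235075/254 ≈ 2.5289e+5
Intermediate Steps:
f(K) = 1/(-85 + K) (f(K) = 1/(-19 + (K - 66)) = 1/(-19 + (-66 + K)) = 1/(-85 + K))
k = -8431023/254 (k = -((55377 + 1/(-85 + 212)) + (165 - 56)*101)/2 = -((55377 + 1/127) + 109*101)/2 = -((55377 + 1/127) + 11009)/2 = -(7032880/127 + 11009)/2 = -½*8431023/127 = -8431023/254 ≈ -33193.)
k - (-150585 - 1*135502) = -8431023/254 - (-150585 - 1*135502) = -8431023/254 - (-150585 - 135502) = -8431023/254 - 1*(-286087) = -8431023/254 + 286087 = 64235075/254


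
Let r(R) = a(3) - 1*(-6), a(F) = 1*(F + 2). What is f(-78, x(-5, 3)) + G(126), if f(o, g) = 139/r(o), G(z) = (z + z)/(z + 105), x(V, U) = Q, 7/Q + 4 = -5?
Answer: 151/11 ≈ 13.727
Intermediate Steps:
Q = -7/9 (Q = 7/(-4 - 5) = 7/(-9) = 7*(-⅑) = -7/9 ≈ -0.77778)
a(F) = 2 + F (a(F) = 1*(2 + F) = 2 + F)
r(R) = 11 (r(R) = (2 + 3) - 1*(-6) = 5 + 6 = 11)
x(V, U) = -7/9
G(z) = 2*z/(105 + z) (G(z) = (2*z)/(105 + z) = 2*z/(105 + z))
f(o, g) = 139/11
f(-78, x(-5, 3)) + G(126) = 139/11 + 2*126/(105 + 126) = 139/11 + 2*126/231 = 139/11 + 2*126*(1/231) = 139/11 + 12/11 = 151/11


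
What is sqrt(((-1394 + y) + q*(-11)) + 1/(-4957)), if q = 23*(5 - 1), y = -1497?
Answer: 2*I*sqrt(23975982901)/4957 ≈ 62.474*I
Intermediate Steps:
q = 92 (q = 23*4 = 92)
sqrt(((-1394 + y) + q*(-11)) + 1/(-4957)) = sqrt(((-1394 - 1497) + 92*(-11)) + 1/(-4957)) = sqrt((-2891 - 1012) - 1/4957) = sqrt(-3903 - 1/4957) = sqrt(-19347172/4957) = 2*I*sqrt(23975982901)/4957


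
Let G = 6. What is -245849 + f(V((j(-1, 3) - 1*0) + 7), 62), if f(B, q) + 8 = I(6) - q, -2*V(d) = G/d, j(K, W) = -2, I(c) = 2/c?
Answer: -737756/3 ≈ -2.4592e+5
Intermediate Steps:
V(d) = -3/d
f(B, q) = -23/3 - q (f(B, q) = -8 + (2/6 - q) = -8 + (2*(1/6) - q) = -8 + (1/3 - q) = -23/3 - q)
-245849 + f(V((j(-1, 3) - 1*0) + 7), 62) = -245849 + (-23/3 - 1*62) = -245849 + (-23/3 - 62) = -245849 - 209/3 = -737756/3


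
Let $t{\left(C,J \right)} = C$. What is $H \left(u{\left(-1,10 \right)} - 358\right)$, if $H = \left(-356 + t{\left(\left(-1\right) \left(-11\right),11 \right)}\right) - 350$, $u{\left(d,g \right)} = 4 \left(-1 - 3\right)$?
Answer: $259930$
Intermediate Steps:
$u{\left(d,g \right)} = -16$ ($u{\left(d,g \right)} = 4 \left(-4\right) = -16$)
$H = -695$ ($H = \left(-356 - -11\right) - 350 = \left(-356 + 11\right) - 350 = -345 - 350 = -695$)
$H \left(u{\left(-1,10 \right)} - 358\right) = - 695 \left(-16 - 358\right) = \left(-695\right) \left(-374\right) = 259930$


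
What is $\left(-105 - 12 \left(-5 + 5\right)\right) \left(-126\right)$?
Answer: $13230$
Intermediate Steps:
$\left(-105 - 12 \left(-5 + 5\right)\right) \left(-126\right) = \left(-105 - 0\right) \left(-126\right) = \left(-105 + 0\right) \left(-126\right) = \left(-105\right) \left(-126\right) = 13230$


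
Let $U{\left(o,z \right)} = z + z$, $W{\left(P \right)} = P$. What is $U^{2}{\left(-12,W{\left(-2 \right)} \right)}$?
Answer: $16$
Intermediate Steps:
$U{\left(o,z \right)} = 2 z$
$U^{2}{\left(-12,W{\left(-2 \right)} \right)} = \left(2 \left(-2\right)\right)^{2} = \left(-4\right)^{2} = 16$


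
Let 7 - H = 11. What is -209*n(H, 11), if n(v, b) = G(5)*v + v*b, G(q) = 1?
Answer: 10032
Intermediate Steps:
H = -4 (H = 7 - 1*11 = 7 - 11 = -4)
n(v, b) = v + b*v (n(v, b) = 1*v + v*b = v + b*v)
-209*n(H, 11) = -(-836)*(1 + 11) = -(-836)*12 = -209*(-48) = 10032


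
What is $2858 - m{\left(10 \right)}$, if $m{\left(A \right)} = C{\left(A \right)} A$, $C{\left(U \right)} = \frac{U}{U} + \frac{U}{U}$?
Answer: $2838$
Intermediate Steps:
$C{\left(U \right)} = 2$ ($C{\left(U \right)} = 1 + 1 = 2$)
$m{\left(A \right)} = 2 A$
$2858 - m{\left(10 \right)} = 2858 - 2 \cdot 10 = 2858 - 20 = 2838$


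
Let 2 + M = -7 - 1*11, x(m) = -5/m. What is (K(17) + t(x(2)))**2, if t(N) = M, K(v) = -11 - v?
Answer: 2304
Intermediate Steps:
M = -20 (M = -2 + (-7 - 1*11) = -2 + (-7 - 11) = -2 - 18 = -20)
t(N) = -20
(K(17) + t(x(2)))**2 = ((-11 - 1*17) - 20)**2 = ((-11 - 17) - 20)**2 = (-28 - 20)**2 = (-48)**2 = 2304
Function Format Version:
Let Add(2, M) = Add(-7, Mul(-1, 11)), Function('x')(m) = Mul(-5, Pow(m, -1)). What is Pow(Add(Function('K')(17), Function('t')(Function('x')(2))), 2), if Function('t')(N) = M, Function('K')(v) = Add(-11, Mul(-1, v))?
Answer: 2304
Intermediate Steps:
M = -20 (M = Add(-2, Add(-7, Mul(-1, 11))) = Add(-2, Add(-7, -11)) = Add(-2, -18) = -20)
Function('t')(N) = -20
Pow(Add(Function('K')(17), Function('t')(Function('x')(2))), 2) = Pow(Add(Add(-11, Mul(-1, 17)), -20), 2) = Pow(Add(Add(-11, -17), -20), 2) = Pow(Add(-28, -20), 2) = Pow(-48, 2) = 2304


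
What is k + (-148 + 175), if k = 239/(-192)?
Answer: 4945/192 ≈ 25.755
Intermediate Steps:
k = -239/192 (k = 239*(-1/192) = -239/192 ≈ -1.2448)
k + (-148 + 175) = -239/192 + (-148 + 175) = -239/192 + 27 = 4945/192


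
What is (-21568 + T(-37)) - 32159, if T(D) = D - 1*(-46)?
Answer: -53718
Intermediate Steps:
T(D) = 46 + D (T(D) = D + 46 = 46 + D)
(-21568 + T(-37)) - 32159 = (-21568 + (46 - 37)) - 32159 = (-21568 + 9) - 32159 = -21559 - 32159 = -53718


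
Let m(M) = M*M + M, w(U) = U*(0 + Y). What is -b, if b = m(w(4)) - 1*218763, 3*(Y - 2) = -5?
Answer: 1968839/9 ≈ 2.1876e+5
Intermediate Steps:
Y = ⅓ (Y = 2 + (⅓)*(-5) = 2 - 5/3 = ⅓ ≈ 0.33333)
w(U) = U/3 (w(U) = U*(0 + ⅓) = U*(⅓) = U/3)
m(M) = M + M² (m(M) = M² + M = M + M²)
b = -1968839/9 (b = ((⅓)*4)*(1 + (⅓)*4) - 1*218763 = 4*(1 + 4/3)/3 - 218763 = (4/3)*(7/3) - 218763 = 28/9 - 218763 = -1968839/9 ≈ -2.1876e+5)
-b = -1*(-1968839/9) = 1968839/9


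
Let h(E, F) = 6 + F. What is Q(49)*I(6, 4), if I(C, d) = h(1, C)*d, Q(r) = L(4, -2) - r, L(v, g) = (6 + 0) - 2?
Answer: -2160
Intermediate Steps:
L(v, g) = 4 (L(v, g) = 6 - 2 = 4)
Q(r) = 4 - r
I(C, d) = d*(6 + C) (I(C, d) = (6 + C)*d = d*(6 + C))
Q(49)*I(6, 4) = (4 - 1*49)*(4*(6 + 6)) = (4 - 49)*(4*12) = -45*48 = -2160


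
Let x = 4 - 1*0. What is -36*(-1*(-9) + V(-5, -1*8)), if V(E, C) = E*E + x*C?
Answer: -72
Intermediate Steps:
x = 4 (x = 4 + 0 = 4)
V(E, C) = E² + 4*C (V(E, C) = E*E + 4*C = E² + 4*C)
-36*(-1*(-9) + V(-5, -1*8)) = -36*(-1*(-9) + ((-5)² + 4*(-1*8))) = -36*(9 + (25 + 4*(-8))) = -36*(9 + (25 - 32)) = -36*(9 - 7) = -36*2 = -72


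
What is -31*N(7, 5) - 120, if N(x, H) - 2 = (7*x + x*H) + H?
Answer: -2941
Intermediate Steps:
N(x, H) = 2 + H + 7*x + H*x (N(x, H) = 2 + ((7*x + x*H) + H) = 2 + ((7*x + H*x) + H) = 2 + (H + 7*x + H*x) = 2 + H + 7*x + H*x)
-31*N(7, 5) - 120 = -31*(2 + 5 + 7*7 + 5*7) - 120 = -31*(2 + 5 + 49 + 35) - 120 = -31*91 - 120 = -2821 - 120 = -2941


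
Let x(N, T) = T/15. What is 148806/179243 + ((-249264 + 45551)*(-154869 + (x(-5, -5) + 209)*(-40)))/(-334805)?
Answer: -17878884386303083/180034357845 ≈ -99308.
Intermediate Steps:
x(N, T) = T/15 (x(N, T) = T*(1/15) = T/15)
148806/179243 + ((-249264 + 45551)*(-154869 + (x(-5, -5) + 209)*(-40)))/(-334805) = 148806/179243 + ((-249264 + 45551)*(-154869 + ((1/15)*(-5) + 209)*(-40)))/(-334805) = 148806*(1/179243) - 203713*(-154869 + (-⅓ + 209)*(-40))*(-1/334805) = 148806/179243 - 203713*(-154869 + (626/3)*(-40))*(-1/334805) = 148806/179243 - 203713*(-154869 - 25040/3)*(-1/334805) = 148806/179243 - 203713*(-489647/3)*(-1/334805) = 148806/179243 + (99747459311/3)*(-1/334805) = 148806/179243 - 99747459311/1004415 = -17878884386303083/180034357845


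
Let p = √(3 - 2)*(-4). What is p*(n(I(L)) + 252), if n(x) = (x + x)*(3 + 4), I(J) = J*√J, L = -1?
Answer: -1008 + 56*I ≈ -1008.0 + 56.0*I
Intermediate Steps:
I(J) = J^(3/2)
n(x) = 14*x (n(x) = (2*x)*7 = 14*x)
p = -4 (p = √1*(-4) = 1*(-4) = -4)
p*(n(I(L)) + 252) = -4*(14*(-1)^(3/2) + 252) = -4*(14*(-I) + 252) = -4*(-14*I + 252) = -4*(252 - 14*I) = -1008 + 56*I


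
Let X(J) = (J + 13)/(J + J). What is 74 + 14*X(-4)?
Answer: 233/4 ≈ 58.250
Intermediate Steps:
X(J) = (13 + J)/(2*J) (X(J) = (13 + J)/((2*J)) = (13 + J)*(1/(2*J)) = (13 + J)/(2*J))
74 + 14*X(-4) = 74 + 14*((1/2)*(13 - 4)/(-4)) = 74 + 14*((1/2)*(-1/4)*9) = 74 + 14*(-9/8) = 74 - 63/4 = 233/4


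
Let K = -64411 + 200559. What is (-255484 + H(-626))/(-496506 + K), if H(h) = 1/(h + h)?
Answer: 319865969/451168216 ≈ 0.70897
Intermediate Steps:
H(h) = 1/(2*h)
K = 136148
(-255484 + H(-626))/(-496506 + K) = (-255484 + (½)/(-626))/(-496506 + 136148) = (-255484 + (½)*(-1/626))/(-360358) = (-255484 - 1/1252)*(-1/360358) = -319865969/1252*(-1/360358) = 319865969/451168216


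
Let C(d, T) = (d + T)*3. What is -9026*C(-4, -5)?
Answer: 243702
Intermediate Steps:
C(d, T) = 3*T + 3*d (C(d, T) = (T + d)*3 = 3*T + 3*d)
-9026*C(-4, -5) = -9026*(3*(-5) + 3*(-4)) = -9026*(-15 - 12) = -9026*(-27) = 243702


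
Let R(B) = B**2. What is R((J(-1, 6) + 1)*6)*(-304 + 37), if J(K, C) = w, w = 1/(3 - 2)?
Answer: -38448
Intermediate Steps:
w = 1 (w = 1/1 = 1)
J(K, C) = 1
R((J(-1, 6) + 1)*6)*(-304 + 37) = ((1 + 1)*6)**2*(-304 + 37) = (2*6)**2*(-267) = 12**2*(-267) = 144*(-267) = -38448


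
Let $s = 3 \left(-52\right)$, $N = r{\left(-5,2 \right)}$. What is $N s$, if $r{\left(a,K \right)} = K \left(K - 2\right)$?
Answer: $0$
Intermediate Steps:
$r{\left(a,K \right)} = K \left(-2 + K\right)$
$N = 0$ ($N = 2 \left(-2 + 2\right) = 2 \cdot 0 = 0$)
$s = -156$
$N s = 0 \left(-156\right) = 0$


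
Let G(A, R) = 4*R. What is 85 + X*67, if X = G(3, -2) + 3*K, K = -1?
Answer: -652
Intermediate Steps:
X = -11 (X = 4*(-2) + 3*(-1) = -8 - 3 = -11)
85 + X*67 = 85 - 11*67 = 85 - 737 = -652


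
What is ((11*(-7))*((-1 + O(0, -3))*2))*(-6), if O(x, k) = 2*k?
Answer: -6468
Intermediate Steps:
((11*(-7))*((-1 + O(0, -3))*2))*(-6) = ((11*(-7))*((-1 + 2*(-3))*2))*(-6) = -77*(-1 - 6)*2*(-6) = -(-539)*2*(-6) = -77*(-14)*(-6) = 1078*(-6) = -6468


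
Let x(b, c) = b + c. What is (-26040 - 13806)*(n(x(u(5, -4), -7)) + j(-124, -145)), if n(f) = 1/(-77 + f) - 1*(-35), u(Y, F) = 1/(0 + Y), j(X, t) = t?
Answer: 1836701370/419 ≈ 4.3835e+6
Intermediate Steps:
u(Y, F) = 1/Y
n(f) = 35 + 1/(-77 + f) (n(f) = 1/(-77 + f) + 35 = 35 + 1/(-77 + f))
(-26040 - 13806)*(n(x(u(5, -4), -7)) + j(-124, -145)) = (-26040 - 13806)*((-2694 + 35*(1/5 - 7))/(-77 + (1/5 - 7)) - 145) = -39846*((-2694 + 35*(⅕ - 7))/(-77 + (⅕ - 7)) - 145) = -39846*((-2694 + 35*(-34/5))/(-77 - 34/5) - 145) = -39846*((-2694 - 238)/(-419/5) - 145) = -39846*(-5/419*(-2932) - 145) = -39846*(14660/419 - 145) = -39846*(-46095/419) = 1836701370/419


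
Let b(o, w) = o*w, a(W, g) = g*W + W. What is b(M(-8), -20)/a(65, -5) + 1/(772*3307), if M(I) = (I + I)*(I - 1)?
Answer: 367632589/33189052 ≈ 11.077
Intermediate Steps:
a(W, g) = W + W*g (a(W, g) = W*g + W = W + W*g)
M(I) = 2*I*(-1 + I) (M(I) = (2*I)*(-1 + I) = 2*I*(-1 + I))
b(M(-8), -20)/a(65, -5) + 1/(772*3307) = ((2*(-8)*(-1 - 8))*(-20))/((65*(1 - 5))) + 1/(772*3307) = ((2*(-8)*(-9))*(-20))/((65*(-4))) + (1/772)*(1/3307) = (144*(-20))/(-260) + 1/2553004 = -2880*(-1/260) + 1/2553004 = 144/13 + 1/2553004 = 367632589/33189052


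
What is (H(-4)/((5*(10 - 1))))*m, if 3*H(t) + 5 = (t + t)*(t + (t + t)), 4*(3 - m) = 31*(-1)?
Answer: 3913/540 ≈ 7.2463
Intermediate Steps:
m = 43/4 (m = 3 - 31*(-1)/4 = 3 - ¼*(-31) = 3 + 31/4 = 43/4 ≈ 10.750)
H(t) = -5/3 + 2*t² (H(t) = -5/3 + ((t + t)*(t + (t + t)))/3 = -5/3 + ((2*t)*(t + 2*t))/3 = -5/3 + ((2*t)*(3*t))/3 = -5/3 + (6*t²)/3 = -5/3 + 2*t²)
(H(-4)/((5*(10 - 1))))*m = ((-5/3 + 2*(-4)²)/((5*(10 - 1))))*(43/4) = ((-5/3 + 2*16)/((5*9)))*(43/4) = ((-5/3 + 32)/45)*(43/4) = ((91/3)*(1/45))*(43/4) = (91/135)*(43/4) = 3913/540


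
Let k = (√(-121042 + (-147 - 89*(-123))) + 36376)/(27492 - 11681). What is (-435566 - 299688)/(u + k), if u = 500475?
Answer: -91989965906853421394/62616306509597763443 + 11625100994*I*√110242/62616306509597763443 ≈ -1.4691 + 6.1643e-8*I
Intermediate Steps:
k = 36376/15811 + I*√110242/15811 (k = (√(-121042 + (-147 + 10947)) + 36376)/15811 = (√(-121042 + 10800) + 36376)*(1/15811) = (√(-110242) + 36376)*(1/15811) = (I*√110242 + 36376)*(1/15811) = (36376 + I*√110242)*(1/15811) = 36376/15811 + I*√110242/15811 ≈ 2.3007 + 0.021*I)
(-435566 - 299688)/(u + k) = (-435566 - 299688)/(500475 + (36376/15811 + I*√110242/15811)) = -735254/(7913046601/15811 + I*√110242/15811)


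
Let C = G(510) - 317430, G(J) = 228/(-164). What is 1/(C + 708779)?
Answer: 41/16045252 ≈ 2.5553e-6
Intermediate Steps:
G(J) = -57/41 (G(J) = 228*(-1/164) = -57/41)
C = -13014687/41 (C = -57/41 - 317430 = -13014687/41 ≈ -3.1743e+5)
1/(C + 708779) = 1/(-13014687/41 + 708779) = 1/(16045252/41) = 41/16045252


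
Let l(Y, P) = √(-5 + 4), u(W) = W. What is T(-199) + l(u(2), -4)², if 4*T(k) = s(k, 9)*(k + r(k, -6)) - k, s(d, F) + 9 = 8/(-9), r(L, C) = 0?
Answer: 9733/18 ≈ 540.72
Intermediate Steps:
s(d, F) = -89/9 (s(d, F) = -9 + 8/(-9) = -9 + 8*(-⅑) = -9 - 8/9 = -89/9)
l(Y, P) = I (l(Y, P) = √(-1) = I)
T(k) = -49*k/18 (T(k) = (-89*(k + 0)/9 - k)/4 = (-89*k/9 - k)/4 = (-98*k/9)/4 = -49*k/18)
T(-199) + l(u(2), -4)² = -49/18*(-199) + I² = 9751/18 - 1 = 9733/18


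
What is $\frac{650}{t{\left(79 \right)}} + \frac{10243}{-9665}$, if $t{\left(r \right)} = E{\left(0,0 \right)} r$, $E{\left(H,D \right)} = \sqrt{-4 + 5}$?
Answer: $\frac{5473053}{763535} \approx 7.168$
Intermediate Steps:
$E{\left(H,D \right)} = 1$ ($E{\left(H,D \right)} = \sqrt{1} = 1$)
$t{\left(r \right)} = r$ ($t{\left(r \right)} = 1 r = r$)
$\frac{650}{t{\left(79 \right)}} + \frac{10243}{-9665} = \frac{650}{79} + \frac{10243}{-9665} = 650 \cdot \frac{1}{79} + 10243 \left(- \frac{1}{9665}\right) = \frac{650}{79} - \frac{10243}{9665} = \frac{5473053}{763535}$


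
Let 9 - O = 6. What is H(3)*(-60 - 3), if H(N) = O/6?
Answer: -63/2 ≈ -31.500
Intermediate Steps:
O = 3 (O = 9 - 1*6 = 9 - 6 = 3)
H(N) = 1/2 (H(N) = 3/6 = 3*(1/6) = 1/2)
H(3)*(-60 - 3) = (-60 - 3)/2 = (1/2)*(-63) = -63/2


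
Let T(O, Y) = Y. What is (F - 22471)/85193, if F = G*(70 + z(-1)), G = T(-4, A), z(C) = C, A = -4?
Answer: -22747/85193 ≈ -0.26701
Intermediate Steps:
G = -4
F = -276 (F = -4*(70 - 1) = -4*69 = -276)
(F - 22471)/85193 = (-276 - 22471)/85193 = -22747*1/85193 = -22747/85193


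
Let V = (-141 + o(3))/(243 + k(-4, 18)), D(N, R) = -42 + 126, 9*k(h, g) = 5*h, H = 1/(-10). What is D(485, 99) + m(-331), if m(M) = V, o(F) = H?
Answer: 1807581/21670 ≈ 83.414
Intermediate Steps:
H = -⅒ ≈ -0.10000
o(F) = -⅒
k(h, g) = 5*h/9 (k(h, g) = (5*h)/9 = 5*h/9)
D(N, R) = 84
V = -12699/21670 (V = (-141 - ⅒)/(243 + (5/9)*(-4)) = -1411/(10*(243 - 20/9)) = -1411/(10*2167/9) = -1411/10*9/2167 = -12699/21670 ≈ -0.58602)
m(M) = -12699/21670
D(485, 99) + m(-331) = 84 - 12699/21670 = 1807581/21670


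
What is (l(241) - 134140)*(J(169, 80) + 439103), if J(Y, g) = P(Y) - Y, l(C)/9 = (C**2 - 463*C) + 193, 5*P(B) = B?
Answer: -1347457753719/5 ≈ -2.6949e+11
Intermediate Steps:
P(B) = B/5
l(C) = 1737 - 4167*C + 9*C**2 (l(C) = 9*((C**2 - 463*C) + 193) = 9*(193 + C**2 - 463*C) = 1737 - 4167*C + 9*C**2)
J(Y, g) = -4*Y/5 (J(Y, g) = Y/5 - Y = -4*Y/5)
(l(241) - 134140)*(J(169, 80) + 439103) = ((1737 - 4167*241 + 9*241**2) - 134140)*(-4/5*169 + 439103) = ((1737 - 1004247 + 9*58081) - 134140)*(-676/5 + 439103) = ((1737 - 1004247 + 522729) - 134140)*(2194839/5) = (-479781 - 134140)*(2194839/5) = -613921*2194839/5 = -1347457753719/5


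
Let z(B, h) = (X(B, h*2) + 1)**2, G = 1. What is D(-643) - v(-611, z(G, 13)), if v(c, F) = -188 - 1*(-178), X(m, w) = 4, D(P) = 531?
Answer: 541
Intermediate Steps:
z(B, h) = 25 (z(B, h) = (4 + 1)**2 = 5**2 = 25)
v(c, F) = -10 (v(c, F) = -188 + 178 = -10)
D(-643) - v(-611, z(G, 13)) = 531 - 1*(-10) = 531 + 10 = 541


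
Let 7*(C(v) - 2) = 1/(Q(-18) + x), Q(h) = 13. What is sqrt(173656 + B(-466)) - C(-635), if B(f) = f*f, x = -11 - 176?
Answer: -2435/1218 + 2*sqrt(97703) ≈ 623.15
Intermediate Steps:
x = -187
B(f) = f**2
C(v) = 2435/1218 (C(v) = 2 + 1/(7*(13 - 187)) = 2 + (1/7)/(-174) = 2 + (1/7)*(-1/174) = 2 - 1/1218 = 2435/1218)
sqrt(173656 + B(-466)) - C(-635) = sqrt(173656 + (-466)**2) - 1*2435/1218 = sqrt(173656 + 217156) - 2435/1218 = sqrt(390812) - 2435/1218 = 2*sqrt(97703) - 2435/1218 = -2435/1218 + 2*sqrt(97703)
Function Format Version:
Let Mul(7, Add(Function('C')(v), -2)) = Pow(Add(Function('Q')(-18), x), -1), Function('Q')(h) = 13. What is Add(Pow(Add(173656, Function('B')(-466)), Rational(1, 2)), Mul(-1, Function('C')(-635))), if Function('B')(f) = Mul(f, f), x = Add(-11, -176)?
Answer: Add(Rational(-2435, 1218), Mul(2, Pow(97703, Rational(1, 2)))) ≈ 623.15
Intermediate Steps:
x = -187
Function('B')(f) = Pow(f, 2)
Function('C')(v) = Rational(2435, 1218) (Function('C')(v) = Add(2, Mul(Rational(1, 7), Pow(Add(13, -187), -1))) = Add(2, Mul(Rational(1, 7), Pow(-174, -1))) = Add(2, Mul(Rational(1, 7), Rational(-1, 174))) = Add(2, Rational(-1, 1218)) = Rational(2435, 1218))
Add(Pow(Add(173656, Function('B')(-466)), Rational(1, 2)), Mul(-1, Function('C')(-635))) = Add(Pow(Add(173656, Pow(-466, 2)), Rational(1, 2)), Mul(-1, Rational(2435, 1218))) = Add(Pow(Add(173656, 217156), Rational(1, 2)), Rational(-2435, 1218)) = Add(Pow(390812, Rational(1, 2)), Rational(-2435, 1218)) = Add(Mul(2, Pow(97703, Rational(1, 2))), Rational(-2435, 1218)) = Add(Rational(-2435, 1218), Mul(2, Pow(97703, Rational(1, 2))))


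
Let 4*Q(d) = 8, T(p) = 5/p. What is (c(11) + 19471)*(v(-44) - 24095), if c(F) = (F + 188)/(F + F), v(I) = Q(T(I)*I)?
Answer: -10325320173/22 ≈ -4.6933e+8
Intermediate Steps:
Q(d) = 2 (Q(d) = (¼)*8 = 2)
v(I) = 2
c(F) = (188 + F)/(2*F) (c(F) = (188 + F)/((2*F)) = (188 + F)*(1/(2*F)) = (188 + F)/(2*F))
(c(11) + 19471)*(v(-44) - 24095) = ((½)*(188 + 11)/11 + 19471)*(2 - 24095) = ((½)*(1/11)*199 + 19471)*(-24093) = (199/22 + 19471)*(-24093) = (428561/22)*(-24093) = -10325320173/22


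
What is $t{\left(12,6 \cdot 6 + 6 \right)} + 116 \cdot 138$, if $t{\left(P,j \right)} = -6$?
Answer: $16002$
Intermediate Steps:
$t{\left(12,6 \cdot 6 + 6 \right)} + 116 \cdot 138 = -6 + 116 \cdot 138 = -6 + 16008 = 16002$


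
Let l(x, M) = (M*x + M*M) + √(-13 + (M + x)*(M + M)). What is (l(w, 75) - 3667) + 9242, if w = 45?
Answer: 14575 + √17987 ≈ 14709.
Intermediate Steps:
l(x, M) = M² + √(-13 + 2*M*(M + x)) + M*x (l(x, M) = (M*x + M²) + √(-13 + (M + x)*(2*M)) = (M² + M*x) + √(-13 + 2*M*(M + x)) = M² + √(-13 + 2*M*(M + x)) + M*x)
(l(w, 75) - 3667) + 9242 = ((75² + √(-13 + 2*75² + 2*75*45) + 75*45) - 3667) + 9242 = ((5625 + √(-13 + 2*5625 + 6750) + 3375) - 3667) + 9242 = ((5625 + √(-13 + 11250 + 6750) + 3375) - 3667) + 9242 = ((5625 + √17987 + 3375) - 3667) + 9242 = ((9000 + √17987) - 3667) + 9242 = (5333 + √17987) + 9242 = 14575 + √17987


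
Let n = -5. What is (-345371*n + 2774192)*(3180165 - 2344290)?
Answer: 3762312661125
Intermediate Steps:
(-345371*n + 2774192)*(3180165 - 2344290) = (-345371*(-5) + 2774192)*(3180165 - 2344290) = (1726855 + 2774192)*835875 = 4501047*835875 = 3762312661125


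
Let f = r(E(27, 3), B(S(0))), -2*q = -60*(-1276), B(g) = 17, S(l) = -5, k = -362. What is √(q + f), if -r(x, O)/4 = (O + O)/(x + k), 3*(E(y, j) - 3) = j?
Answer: 2*I*√306629327/179 ≈ 195.65*I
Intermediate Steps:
q = -38280 (q = -(-30)*(-1276) = -½*76560 = -38280)
E(y, j) = 3 + j/3
r(x, O) = -8*O/(-362 + x) (r(x, O) = -4*(O + O)/(x - 362) = -4*2*O/(-362 + x) = -8*O/(-362 + x))
f = 68/179 (f = -8*17/(-362 + (3 + (⅓)*3)) = -8*17/(-362 + (3 + 1)) = -8*17/(-362 + 4) = -8*17/(-358) = -8*17*(-1/358) = 68/179 ≈ 0.37989)
√(q + f) = √(-38280 + 68/179) = √(-6852052/179) = 2*I*√306629327/179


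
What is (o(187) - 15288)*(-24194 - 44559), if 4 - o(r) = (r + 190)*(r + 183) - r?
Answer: 10628320011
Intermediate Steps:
o(r) = 4 + r - (183 + r)*(190 + r) (o(r) = 4 - ((r + 190)*(r + 183) - r) = 4 - ((190 + r)*(183 + r) - r) = 4 - ((183 + r)*(190 + r) - r) = 4 - (-r + (183 + r)*(190 + r)) = 4 + (r - (183 + r)*(190 + r)) = 4 + r - (183 + r)*(190 + r))
(o(187) - 15288)*(-24194 - 44559) = ((-34766 - 1*187² - 372*187) - 15288)*(-24194 - 44559) = ((-34766 - 1*34969 - 69564) - 15288)*(-68753) = ((-34766 - 34969 - 69564) - 15288)*(-68753) = (-139299 - 15288)*(-68753) = -154587*(-68753) = 10628320011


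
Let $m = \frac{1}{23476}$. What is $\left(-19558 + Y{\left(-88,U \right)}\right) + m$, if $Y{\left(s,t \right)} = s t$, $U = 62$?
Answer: $- \frac{587228663}{23476} \approx -25014.0$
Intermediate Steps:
$m = \frac{1}{23476} \approx 4.2597 \cdot 10^{-5}$
$\left(-19558 + Y{\left(-88,U \right)}\right) + m = \left(-19558 - 5456\right) + \frac{1}{23476} = -25014 + \frac{1}{23476} = - \frac{587228663}{23476}$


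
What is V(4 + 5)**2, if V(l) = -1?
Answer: 1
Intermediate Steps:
V(4 + 5)**2 = (-1)**2 = 1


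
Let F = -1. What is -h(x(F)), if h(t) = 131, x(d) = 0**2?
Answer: -131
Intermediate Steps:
x(d) = 0
-h(x(F)) = -1*131 = -131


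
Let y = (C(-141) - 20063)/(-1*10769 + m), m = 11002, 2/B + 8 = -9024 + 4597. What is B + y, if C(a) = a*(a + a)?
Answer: 87364599/1033355 ≈ 84.545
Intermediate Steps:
B = -2/4435 (B = 2/(-8 + (-9024 + 4597)) = 2/(-8 - 4427) = 2/(-4435) = 2*(-1/4435) = -2/4435 ≈ -0.00045096)
C(a) = 2*a² (C(a) = a*(2*a) = 2*a²)
y = 19699/233 (y = (2*(-141)² - 20063)/(-1*10769 + 11002) = (2*19881 - 20063)/(-10769 + 11002) = (39762 - 20063)/233 = 19699*(1/233) = 19699/233 ≈ 84.545)
B + y = -2/4435 + 19699/233 = 87364599/1033355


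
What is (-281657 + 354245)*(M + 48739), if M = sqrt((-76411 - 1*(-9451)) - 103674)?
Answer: 3537866532 + 72588*I*sqrt(170634) ≈ 3.5379e+9 + 2.9985e+7*I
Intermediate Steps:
M = I*sqrt(170634) (M = sqrt((-76411 + 9451) - 103674) = sqrt(-66960 - 103674) = sqrt(-170634) = I*sqrt(170634) ≈ 413.08*I)
(-281657 + 354245)*(M + 48739) = (-281657 + 354245)*(I*sqrt(170634) + 48739) = 72588*(48739 + I*sqrt(170634)) = 3537866532 + 72588*I*sqrt(170634)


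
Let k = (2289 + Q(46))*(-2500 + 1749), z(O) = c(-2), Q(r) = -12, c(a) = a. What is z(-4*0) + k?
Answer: -1710029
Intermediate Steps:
z(O) = -2
k = -1710027 (k = (2289 - 12)*(-2500 + 1749) = 2277*(-751) = -1710027)
z(-4*0) + k = -2 - 1710027 = -1710029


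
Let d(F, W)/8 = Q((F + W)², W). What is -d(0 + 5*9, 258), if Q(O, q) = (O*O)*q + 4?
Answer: -17397234080816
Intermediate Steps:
Q(O, q) = 4 + q*O² (Q(O, q) = O²*q + 4 = q*O² + 4 = 4 + q*O²)
d(F, W) = 32 + 8*W*(F + W)⁴ (d(F, W) = 8*(4 + W*((F + W)²)²) = 8*(4 + W*(F + W)⁴) = 32 + 8*W*(F + W)⁴)
-d(0 + 5*9, 258) = -(32 + 8*258*((0 + 5*9) + 258)⁴) = -(32 + 8*258*((0 + 45) + 258)⁴) = -(32 + 8*258*(45 + 258)⁴) = -(32 + 8*258*303⁴) = -(32 + 8*258*8428892481) = -(32 + 17397234080784) = -1*17397234080816 = -17397234080816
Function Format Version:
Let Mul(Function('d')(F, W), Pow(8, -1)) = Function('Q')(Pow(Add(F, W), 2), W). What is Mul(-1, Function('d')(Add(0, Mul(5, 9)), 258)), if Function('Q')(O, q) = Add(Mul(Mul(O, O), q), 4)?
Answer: -17397234080816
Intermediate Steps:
Function('Q')(O, q) = Add(4, Mul(q, Pow(O, 2))) (Function('Q')(O, q) = Add(Mul(Pow(O, 2), q), 4) = Add(Mul(q, Pow(O, 2)), 4) = Add(4, Mul(q, Pow(O, 2))))
Function('d')(F, W) = Add(32, Mul(8, W, Pow(Add(F, W), 4))) (Function('d')(F, W) = Mul(8, Add(4, Mul(W, Pow(Pow(Add(F, W), 2), 2)))) = Mul(8, Add(4, Mul(W, Pow(Add(F, W), 4)))) = Add(32, Mul(8, W, Pow(Add(F, W), 4))))
Mul(-1, Function('d')(Add(0, Mul(5, 9)), 258)) = Mul(-1, Add(32, Mul(8, 258, Pow(Add(Add(0, Mul(5, 9)), 258), 4)))) = Mul(-1, Add(32, Mul(8, 258, Pow(Add(Add(0, 45), 258), 4)))) = Mul(-1, Add(32, Mul(8, 258, Pow(Add(45, 258), 4)))) = Mul(-1, Add(32, Mul(8, 258, Pow(303, 4)))) = Mul(-1, Add(32, Mul(8, 258, 8428892481))) = Mul(-1, Add(32, 17397234080784)) = Mul(-1, 17397234080816) = -17397234080816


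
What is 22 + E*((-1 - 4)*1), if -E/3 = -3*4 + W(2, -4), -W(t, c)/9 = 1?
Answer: -293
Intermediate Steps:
W(t, c) = -9 (W(t, c) = -9*1 = -9)
E = 63 (E = -3*(-3*4 - 9) = -3*(-12 - 9) = -3*(-21) = 63)
22 + E*((-1 - 4)*1) = 22 + 63*((-1 - 4)*1) = 22 + 63*(-5*1) = 22 + 63*(-5) = 22 - 315 = -293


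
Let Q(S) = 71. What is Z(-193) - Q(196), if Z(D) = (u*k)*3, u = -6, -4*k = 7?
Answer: -79/2 ≈ -39.500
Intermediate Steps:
k = -7/4 (k = -1/4*7 = -7/4 ≈ -1.7500)
Z(D) = 63/2 (Z(D) = -6*(-7/4)*3 = (21/2)*3 = 63/2)
Z(-193) - Q(196) = 63/2 - 1*71 = 63/2 - 71 = -79/2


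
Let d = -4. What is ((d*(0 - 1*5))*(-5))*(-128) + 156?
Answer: 12956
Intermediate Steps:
((d*(0 - 1*5))*(-5))*(-128) + 156 = (-4*(0 - 1*5)*(-5))*(-128) + 156 = (-4*(0 - 5)*(-5))*(-128) + 156 = (-4*(-5)*(-5))*(-128) + 156 = (20*(-5))*(-128) + 156 = -100*(-128) + 156 = 12800 + 156 = 12956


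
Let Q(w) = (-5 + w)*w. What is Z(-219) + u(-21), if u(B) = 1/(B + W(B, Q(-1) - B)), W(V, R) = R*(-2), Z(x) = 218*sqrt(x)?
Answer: -1/75 + 218*I*sqrt(219) ≈ -0.013333 + 3226.1*I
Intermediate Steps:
Q(w) = w*(-5 + w)
W(V, R) = -2*R
u(B) = 1/(-12 + 3*B) (u(B) = 1/(B - 2*(-(-5 - 1) - B)) = 1/(B - 2*(-1*(-6) - B)) = 1/(B - 2*(6 - B)) = 1/(B + (-12 + 2*B)) = 1/(-12 + 3*B))
Z(-219) + u(-21) = 218*sqrt(-219) + 1/(3*(-4 - 21)) = 218*(I*sqrt(219)) + (1/3)/(-25) = 218*I*sqrt(219) + (1/3)*(-1/25) = 218*I*sqrt(219) - 1/75 = -1/75 + 218*I*sqrt(219)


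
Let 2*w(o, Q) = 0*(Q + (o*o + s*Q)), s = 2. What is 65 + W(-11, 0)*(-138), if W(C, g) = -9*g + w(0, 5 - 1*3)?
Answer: 65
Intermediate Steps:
w(o, Q) = 0 (w(o, Q) = (0*(Q + (o*o + 2*Q)))/2 = (0*(Q + (o² + 2*Q)))/2 = (0*(o² + 3*Q))/2 = (½)*0 = 0)
W(C, g) = -9*g (W(C, g) = -9*g + 0 = -9*g)
65 + W(-11, 0)*(-138) = 65 - 9*0*(-138) = 65 + 0*(-138) = 65 + 0 = 65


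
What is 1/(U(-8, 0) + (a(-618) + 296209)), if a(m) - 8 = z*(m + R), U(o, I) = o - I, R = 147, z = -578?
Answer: 1/568447 ≈ 1.7592e-6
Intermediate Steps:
a(m) = -84958 - 578*m (a(m) = 8 - 578*(m + 147) = 8 - 578*(147 + m) = 8 + (-84966 - 578*m) = -84958 - 578*m)
1/(U(-8, 0) + (a(-618) + 296209)) = 1/((-8 - 1*0) + ((-84958 - 578*(-618)) + 296209)) = 1/((-8 + 0) + ((-84958 + 357204) + 296209)) = 1/(-8 + (272246 + 296209)) = 1/(-8 + 568455) = 1/568447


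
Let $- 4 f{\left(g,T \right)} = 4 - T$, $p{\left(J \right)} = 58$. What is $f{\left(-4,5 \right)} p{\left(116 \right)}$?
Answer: $\frac{29}{2} \approx 14.5$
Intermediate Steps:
$f{\left(g,T \right)} = -1 + \frac{T}{4}$ ($f{\left(g,T \right)} = - \frac{4 - T}{4} = -1 + \frac{T}{4}$)
$f{\left(-4,5 \right)} p{\left(116 \right)} = \left(-1 + \frac{1}{4} \cdot 5\right) 58 = \left(-1 + \frac{5}{4}\right) 58 = \frac{1}{4} \cdot 58 = \frac{29}{2}$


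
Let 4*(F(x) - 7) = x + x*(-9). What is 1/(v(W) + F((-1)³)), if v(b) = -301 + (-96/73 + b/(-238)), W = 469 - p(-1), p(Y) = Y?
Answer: -8687/2565183 ≈ -0.0033865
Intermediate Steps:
F(x) = 7 - 2*x (F(x) = 7 + (x + x*(-9))/4 = 7 + (x - 9*x)/4 = 7 + (-8*x)/4 = 7 - 2*x)
W = 470 (W = 469 - 1*(-1) = 469 + 1 = 470)
v(b) = -22069/73 - b/238 (v(b) = -301 + (-96*1/73 + b*(-1/238)) = -301 + (-96/73 - b/238) = -22069/73 - b/238)
1/(v(W) + F((-1)³)) = 1/((-22069/73 - 1/238*470) + (7 - 2*(-1)³)) = 1/((-22069/73 - 235/119) + (7 - 2*(-1))) = 1/(-2643366/8687 + (7 + 2)) = 1/(-2643366/8687 + 9) = 1/(-2565183/8687) = -8687/2565183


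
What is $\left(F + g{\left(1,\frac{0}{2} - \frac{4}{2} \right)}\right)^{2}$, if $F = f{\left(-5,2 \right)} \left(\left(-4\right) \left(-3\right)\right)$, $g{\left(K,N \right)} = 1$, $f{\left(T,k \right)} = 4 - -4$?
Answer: $9409$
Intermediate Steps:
$f{\left(T,k \right)} = 8$ ($f{\left(T,k \right)} = 4 + 4 = 8$)
$F = 96$ ($F = 8 \left(\left(-4\right) \left(-3\right)\right) = 8 \cdot 12 = 96$)
$\left(F + g{\left(1,\frac{0}{2} - \frac{4}{2} \right)}\right)^{2} = \left(96 + 1\right)^{2} = 97^{2} = 9409$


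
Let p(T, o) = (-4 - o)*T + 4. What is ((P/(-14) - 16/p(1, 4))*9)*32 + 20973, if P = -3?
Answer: 155307/7 ≈ 22187.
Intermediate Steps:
p(T, o) = 4 + T*(-4 - o) (p(T, o) = T*(-4 - o) + 4 = 4 + T*(-4 - o))
((P/(-14) - 16/p(1, 4))*9)*32 + 20973 = ((-3/(-14) - 16/(4 - 4*1 - 1*1*4))*9)*32 + 20973 = ((-3*(-1/14) - 16/(4 - 4 - 4))*9)*32 + 20973 = ((3/14 - 16/(-4))*9)*32 + 20973 = ((3/14 - 16*(-1/4))*9)*32 + 20973 = ((3/14 + 4)*9)*32 + 20973 = ((59/14)*9)*32 + 20973 = (531/14)*32 + 20973 = 8496/7 + 20973 = 155307/7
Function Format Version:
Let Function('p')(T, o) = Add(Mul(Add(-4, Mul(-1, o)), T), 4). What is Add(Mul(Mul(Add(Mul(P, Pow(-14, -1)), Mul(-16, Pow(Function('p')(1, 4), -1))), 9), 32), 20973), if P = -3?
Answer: Rational(155307, 7) ≈ 22187.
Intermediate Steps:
Function('p')(T, o) = Add(4, Mul(T, Add(-4, Mul(-1, o)))) (Function('p')(T, o) = Add(Mul(T, Add(-4, Mul(-1, o))), 4) = Add(4, Mul(T, Add(-4, Mul(-1, o)))))
Add(Mul(Mul(Add(Mul(P, Pow(-14, -1)), Mul(-16, Pow(Function('p')(1, 4), -1))), 9), 32), 20973) = Add(Mul(Mul(Add(Mul(-3, Pow(-14, -1)), Mul(-16, Pow(Add(4, Mul(-4, 1), Mul(-1, 1, 4)), -1))), 9), 32), 20973) = Add(Mul(Mul(Add(Mul(-3, Rational(-1, 14)), Mul(-16, Pow(Add(4, -4, -4), -1))), 9), 32), 20973) = Add(Mul(Mul(Add(Rational(3, 14), Mul(-16, Pow(-4, -1))), 9), 32), 20973) = Add(Mul(Mul(Add(Rational(3, 14), Mul(-16, Rational(-1, 4))), 9), 32), 20973) = Add(Mul(Mul(Add(Rational(3, 14), 4), 9), 32), 20973) = Add(Mul(Mul(Rational(59, 14), 9), 32), 20973) = Add(Mul(Rational(531, 14), 32), 20973) = Add(Rational(8496, 7), 20973) = Rational(155307, 7)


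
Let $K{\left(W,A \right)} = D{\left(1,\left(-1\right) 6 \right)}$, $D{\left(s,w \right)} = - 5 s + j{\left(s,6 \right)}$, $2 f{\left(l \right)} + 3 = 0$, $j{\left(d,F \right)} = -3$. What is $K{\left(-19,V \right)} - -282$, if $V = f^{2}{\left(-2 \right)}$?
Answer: $274$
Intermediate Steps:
$f{\left(l \right)} = - \frac{3}{2}$ ($f{\left(l \right)} = - \frac{3}{2} + \frac{1}{2} \cdot 0 = - \frac{3}{2} + 0 = - \frac{3}{2}$)
$D{\left(s,w \right)} = -3 - 5 s$ ($D{\left(s,w \right)} = - 5 s - 3 = -3 - 5 s$)
$V = \frac{9}{4}$ ($V = \left(- \frac{3}{2}\right)^{2} = \frac{9}{4} \approx 2.25$)
$K{\left(W,A \right)} = -8$ ($K{\left(W,A \right)} = -3 - 5 = -8$)
$K{\left(-19,V \right)} - -282 = -8 - -282 = -8 + 282 = 274$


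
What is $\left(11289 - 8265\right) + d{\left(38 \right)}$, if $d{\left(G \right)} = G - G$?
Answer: $3024$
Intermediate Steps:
$d{\left(G \right)} = 0$
$\left(11289 - 8265\right) + d{\left(38 \right)} = \left(11289 - 8265\right) + 0 = 3024 + 0 = 3024$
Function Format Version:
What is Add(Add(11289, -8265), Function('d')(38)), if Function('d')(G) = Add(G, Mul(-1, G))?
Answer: 3024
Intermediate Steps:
Function('d')(G) = 0
Add(Add(11289, -8265), Function('d')(38)) = Add(Add(11289, -8265), 0) = Add(3024, 0) = 3024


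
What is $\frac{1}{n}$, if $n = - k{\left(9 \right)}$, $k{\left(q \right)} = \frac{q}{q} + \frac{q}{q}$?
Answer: $- \frac{1}{2} \approx -0.5$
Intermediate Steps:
$k{\left(q \right)} = 2$ ($k{\left(q \right)} = 1 + 1 = 2$)
$n = -2$ ($n = \left(-1\right) 2 = -2$)
$\frac{1}{n} = \frac{1}{-2} = - \frac{1}{2}$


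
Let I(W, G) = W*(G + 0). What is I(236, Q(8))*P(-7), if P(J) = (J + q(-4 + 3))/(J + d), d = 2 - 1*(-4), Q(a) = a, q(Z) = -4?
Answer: 20768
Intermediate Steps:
d = 6 (d = 2 + 4 = 6)
I(W, G) = G*W (I(W, G) = W*G = G*W)
P(J) = (-4 + J)/(6 + J) (P(J) = (J - 4)/(J + 6) = (-4 + J)/(6 + J))
I(236, Q(8))*P(-7) = (8*236)*((-4 - 7)/(6 - 7)) = 1888*(-11/(-1)) = 1888*(-1*(-11)) = 1888*11 = 20768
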